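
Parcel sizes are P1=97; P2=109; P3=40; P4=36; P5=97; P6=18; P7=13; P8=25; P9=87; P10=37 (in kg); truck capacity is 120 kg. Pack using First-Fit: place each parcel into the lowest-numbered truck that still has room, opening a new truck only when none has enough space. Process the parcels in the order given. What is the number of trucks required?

Put P1 (97 kg) in truck 1; 23 kg remain.
Put P2 (109 kg) in truck 2; 11 kg remain.
Put P3 (40 kg) in truck 3; 80 kg remain.
Put P4 (36 kg) in truck 3; 44 kg remain.
Put P5 (97 kg) in truck 4; 23 kg remain.
Put P6 (18 kg) in truck 1; 5 kg remain.
Put P7 (13 kg) in truck 3; 31 kg remain.
Put P8 (25 kg) in truck 3; 6 kg remain.
Put P9 (87 kg) in truck 5; 33 kg remain.
Put P10 (37 kg) in truck 6; 83 kg remain.

6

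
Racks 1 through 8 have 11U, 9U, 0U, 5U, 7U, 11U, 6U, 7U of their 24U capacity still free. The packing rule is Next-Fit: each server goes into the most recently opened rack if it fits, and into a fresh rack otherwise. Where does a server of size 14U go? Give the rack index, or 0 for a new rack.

Next-Fit only looks at rack 8, which has 7U free.
14U does not fit, so a new rack is opened.

0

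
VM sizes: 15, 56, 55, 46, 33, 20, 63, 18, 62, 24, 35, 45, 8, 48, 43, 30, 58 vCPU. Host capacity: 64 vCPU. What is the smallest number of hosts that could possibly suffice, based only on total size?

Total size = 15 + 56 + 55 + 46 + 33 + 20 + 63 + 18 + 62 + 24 + 35 + 45 + 8 + 48 + 43 + 30 + 58 = 659 vCPU.
⌈659 / 64⌉ = 11.

11 hosts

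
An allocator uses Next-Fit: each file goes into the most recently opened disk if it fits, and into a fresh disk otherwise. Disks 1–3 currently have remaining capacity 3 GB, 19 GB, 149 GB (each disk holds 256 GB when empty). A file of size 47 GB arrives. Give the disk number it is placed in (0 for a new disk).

Next-Fit only looks at disk 3, which has 149 GB free.
47 GB fits there.

3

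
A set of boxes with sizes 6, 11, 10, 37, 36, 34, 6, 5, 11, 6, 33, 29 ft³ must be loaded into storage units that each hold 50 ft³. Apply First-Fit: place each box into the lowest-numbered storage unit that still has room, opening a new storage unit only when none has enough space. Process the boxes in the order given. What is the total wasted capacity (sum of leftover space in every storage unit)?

76

storage unit 1: place 6 ft³, 44 ft³ left
storage unit 1: place 11 ft³, 33 ft³ left
storage unit 1: place 10 ft³, 23 ft³ left
storage unit 2: place 37 ft³, 13 ft³ left
storage unit 3: place 36 ft³, 14 ft³ left
storage unit 4: place 34 ft³, 16 ft³ left
storage unit 1: place 6 ft³, 17 ft³ left
storage unit 1: place 5 ft³, 12 ft³ left
storage unit 1: place 11 ft³, 1 ft³ left
storage unit 2: place 6 ft³, 7 ft³ left
storage unit 5: place 33 ft³, 17 ft³ left
storage unit 6: place 29 ft³, 21 ft³ left
6 storage units × 50 ft³ = 300 ft³; used 224 ft³; unused 76 ft³.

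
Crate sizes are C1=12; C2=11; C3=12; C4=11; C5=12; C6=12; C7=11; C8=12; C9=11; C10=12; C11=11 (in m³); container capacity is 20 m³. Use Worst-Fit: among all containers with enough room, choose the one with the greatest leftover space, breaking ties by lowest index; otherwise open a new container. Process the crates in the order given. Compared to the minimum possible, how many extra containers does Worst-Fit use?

Worst-Fit: [12] [11] [12] [11] [12] [12] [11] [12] [11] [12] [11] → 11 containers.
11 crates exceed 10 m³ (half the capacity), and no two of those can share a container, so at least 11 containers are needed.
So 11 is already optimal.

0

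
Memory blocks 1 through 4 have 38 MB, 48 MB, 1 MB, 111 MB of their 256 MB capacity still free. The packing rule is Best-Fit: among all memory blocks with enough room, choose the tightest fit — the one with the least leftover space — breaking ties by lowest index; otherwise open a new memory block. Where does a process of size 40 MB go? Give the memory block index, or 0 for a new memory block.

2

Memory blocks with room: memory block 2 (48 MB), memory block 4 (111 MB).
Tightest fit is memory block 2 with 48 MB free.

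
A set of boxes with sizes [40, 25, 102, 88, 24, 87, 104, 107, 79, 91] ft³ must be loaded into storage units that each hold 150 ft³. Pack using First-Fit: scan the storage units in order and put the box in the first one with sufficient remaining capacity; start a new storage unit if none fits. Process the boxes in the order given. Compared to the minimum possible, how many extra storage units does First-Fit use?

First-Fit: [40,25,24] [102] [88] [87] [104] [107] [79] [91] → 8 storage units.
7 boxes exceed 75 ft³ (half the capacity), and no two of those can share a storage unit, so at least 7 storage units are needed.
An optimal packing achieves that bound: [107,40] [104,25] [102,24] [91] [88] [87] [79] → 7 storage units.
Excess: 8 − 7 = 1.

1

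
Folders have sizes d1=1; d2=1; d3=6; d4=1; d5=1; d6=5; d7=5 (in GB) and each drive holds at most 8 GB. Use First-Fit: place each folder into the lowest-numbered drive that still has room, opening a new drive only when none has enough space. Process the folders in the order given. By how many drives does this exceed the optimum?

0

First-Fit: [1,1,6] [1,1,5] [5] → 3 drives.
Total size 20 GB; any packing needs at least ⌈20/8⌉ = 3 drives.
So 3 is already optimal.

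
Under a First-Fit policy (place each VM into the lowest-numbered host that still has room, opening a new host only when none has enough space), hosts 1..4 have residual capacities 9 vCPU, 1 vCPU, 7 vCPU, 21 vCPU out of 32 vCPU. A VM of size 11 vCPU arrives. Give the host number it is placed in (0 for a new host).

4

Hosts with room: host 4 (21 vCPU).
The first with room is host 4.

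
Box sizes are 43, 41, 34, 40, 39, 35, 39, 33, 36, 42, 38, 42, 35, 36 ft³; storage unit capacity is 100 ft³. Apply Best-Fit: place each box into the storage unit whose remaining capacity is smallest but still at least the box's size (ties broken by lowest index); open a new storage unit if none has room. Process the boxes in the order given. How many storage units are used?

7 storage units

43 ft³ → storage unit 1 (remaining 57 ft³)
41 ft³ → storage unit 1 (remaining 16 ft³)
34 ft³ → storage unit 2 (remaining 66 ft³)
40 ft³ → storage unit 2 (remaining 26 ft³)
39 ft³ → storage unit 3 (remaining 61 ft³)
35 ft³ → storage unit 3 (remaining 26 ft³)
39 ft³ → storage unit 4 (remaining 61 ft³)
33 ft³ → storage unit 4 (remaining 28 ft³)
36 ft³ → storage unit 5 (remaining 64 ft³)
42 ft³ → storage unit 5 (remaining 22 ft³)
38 ft³ → storage unit 6 (remaining 62 ft³)
42 ft³ → storage unit 6 (remaining 20 ft³)
35 ft³ → storage unit 7 (remaining 65 ft³)
36 ft³ → storage unit 7 (remaining 29 ft³)
Final storage units: [43,41] [34,40] [39,35] [39,33] [36,42] [38,42] [35,36].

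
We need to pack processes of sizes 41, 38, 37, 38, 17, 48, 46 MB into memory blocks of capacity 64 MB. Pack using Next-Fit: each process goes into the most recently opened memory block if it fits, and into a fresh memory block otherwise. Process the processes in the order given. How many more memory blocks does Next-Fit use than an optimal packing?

0

Next-Fit: [41] [38] [37] [38,17] [48] [46] → 6 memory blocks.
6 processes exceed 32 MB (half the capacity), and no two of those can share a memory block, so at least 6 memory blocks are needed.
So 6 is already optimal.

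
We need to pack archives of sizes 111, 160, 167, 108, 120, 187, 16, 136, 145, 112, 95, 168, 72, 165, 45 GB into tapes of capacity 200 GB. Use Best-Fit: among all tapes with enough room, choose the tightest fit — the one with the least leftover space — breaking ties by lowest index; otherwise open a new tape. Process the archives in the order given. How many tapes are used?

tape 1: place 111 GB, 89 GB left
tape 2: place 160 GB, 40 GB left
tape 3: place 167 GB, 33 GB left
tape 4: place 108 GB, 92 GB left
tape 5: place 120 GB, 80 GB left
tape 6: place 187 GB, 13 GB left
tape 3: place 16 GB, 17 GB left
tape 7: place 136 GB, 64 GB left
tape 8: place 145 GB, 55 GB left
tape 9: place 112 GB, 88 GB left
tape 10: place 95 GB, 105 GB left
tape 11: place 168 GB, 32 GB left
tape 5: place 72 GB, 8 GB left
tape 12: place 165 GB, 35 GB left
tape 8: place 45 GB, 10 GB left
Final tapes: [111] [160] [167,16] [108] [120,72] [187] [136] [145,45] [112] [95] [168] [165].

12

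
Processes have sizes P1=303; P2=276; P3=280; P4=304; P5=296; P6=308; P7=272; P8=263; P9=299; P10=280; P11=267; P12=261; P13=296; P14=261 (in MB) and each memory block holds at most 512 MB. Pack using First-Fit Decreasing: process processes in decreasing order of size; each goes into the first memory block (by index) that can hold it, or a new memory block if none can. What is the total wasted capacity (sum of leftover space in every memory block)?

Sorted descending: 308, 304, 303, 299, 296, 296, 280, 280, 276, 272, 267, 263, 261, 261.
308 MB → memory block 1 (remaining 204 MB)
304 MB → memory block 2 (remaining 208 MB)
303 MB → memory block 3 (remaining 209 MB)
299 MB → memory block 4 (remaining 213 MB)
296 MB → memory block 5 (remaining 216 MB)
296 MB → memory block 6 (remaining 216 MB)
280 MB → memory block 7 (remaining 232 MB)
280 MB → memory block 8 (remaining 232 MB)
276 MB → memory block 9 (remaining 236 MB)
272 MB → memory block 10 (remaining 240 MB)
267 MB → memory block 11 (remaining 245 MB)
263 MB → memory block 12 (remaining 249 MB)
261 MB → memory block 13 (remaining 251 MB)
261 MB → memory block 14 (remaining 251 MB)
14 memory blocks × 512 MB = 7168 MB; used 3966 MB; unused 3202 MB.

3202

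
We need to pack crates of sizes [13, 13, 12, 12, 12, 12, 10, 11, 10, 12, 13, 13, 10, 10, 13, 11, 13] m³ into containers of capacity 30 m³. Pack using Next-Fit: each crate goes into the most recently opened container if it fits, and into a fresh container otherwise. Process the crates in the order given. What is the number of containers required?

9 containers

container 1: place 13 m³, 17 m³ left
container 1: place 13 m³, 4 m³ left
container 2: place 12 m³, 18 m³ left
container 2: place 12 m³, 6 m³ left
container 3: place 12 m³, 18 m³ left
container 3: place 12 m³, 6 m³ left
container 4: place 10 m³, 20 m³ left
container 4: place 11 m³, 9 m³ left
container 5: place 10 m³, 20 m³ left
container 5: place 12 m³, 8 m³ left
container 6: place 13 m³, 17 m³ left
container 6: place 13 m³, 4 m³ left
container 7: place 10 m³, 20 m³ left
container 7: place 10 m³, 10 m³ left
container 8: place 13 m³, 17 m³ left
container 8: place 11 m³, 6 m³ left
container 9: place 13 m³, 17 m³ left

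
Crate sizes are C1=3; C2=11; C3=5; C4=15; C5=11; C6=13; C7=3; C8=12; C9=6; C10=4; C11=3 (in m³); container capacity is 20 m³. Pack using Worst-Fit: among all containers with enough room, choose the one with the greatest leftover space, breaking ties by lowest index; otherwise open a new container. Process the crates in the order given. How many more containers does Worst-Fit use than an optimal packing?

Worst-Fit: [3,11,5] [15] [11,3,3] [13,4] [12,6] → 5 containers.
Total size 86 m³; any packing needs at least ⌈86/20⌉ = 5 containers.
So 5 is already optimal.

0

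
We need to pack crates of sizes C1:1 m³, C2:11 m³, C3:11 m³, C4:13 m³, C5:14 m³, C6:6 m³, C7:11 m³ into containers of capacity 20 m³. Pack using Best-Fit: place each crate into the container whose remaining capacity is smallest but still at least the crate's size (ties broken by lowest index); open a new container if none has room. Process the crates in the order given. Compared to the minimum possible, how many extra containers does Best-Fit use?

0

Best-Fit: [1,11] [11] [13] [14,6] [11] → 5 containers.
5 crates exceed 10 m³ (half the capacity), and no two of those can share a container, so at least 5 containers are needed.
So 5 is already optimal.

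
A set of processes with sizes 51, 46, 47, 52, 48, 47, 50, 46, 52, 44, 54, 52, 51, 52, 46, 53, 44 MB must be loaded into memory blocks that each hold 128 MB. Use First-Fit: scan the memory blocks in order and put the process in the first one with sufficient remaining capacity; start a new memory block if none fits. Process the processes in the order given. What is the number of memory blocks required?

51 MB → memory block 1 (remaining 77 MB)
46 MB → memory block 1 (remaining 31 MB)
47 MB → memory block 2 (remaining 81 MB)
52 MB → memory block 2 (remaining 29 MB)
48 MB → memory block 3 (remaining 80 MB)
47 MB → memory block 3 (remaining 33 MB)
50 MB → memory block 4 (remaining 78 MB)
46 MB → memory block 4 (remaining 32 MB)
52 MB → memory block 5 (remaining 76 MB)
44 MB → memory block 5 (remaining 32 MB)
54 MB → memory block 6 (remaining 74 MB)
52 MB → memory block 6 (remaining 22 MB)
51 MB → memory block 7 (remaining 77 MB)
52 MB → memory block 7 (remaining 25 MB)
46 MB → memory block 8 (remaining 82 MB)
53 MB → memory block 8 (remaining 29 MB)
44 MB → memory block 9 (remaining 84 MB)
Final memory blocks: [51,46] [47,52] [48,47] [50,46] [52,44] [54,52] [51,52] [46,53] [44].

9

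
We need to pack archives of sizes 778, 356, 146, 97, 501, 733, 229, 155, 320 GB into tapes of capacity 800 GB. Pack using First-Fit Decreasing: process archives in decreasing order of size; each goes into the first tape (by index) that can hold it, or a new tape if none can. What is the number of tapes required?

Sorted descending: 778, 733, 501, 356, 320, 229, 155, 146, 97.
Put 778 GB in tape 1; 22 GB remain.
Put 733 GB in tape 2; 67 GB remain.
Put 501 GB in tape 3; 299 GB remain.
Put 356 GB in tape 4; 444 GB remain.
Put 320 GB in tape 4; 124 GB remain.
Put 229 GB in tape 3; 70 GB remain.
Put 155 GB in tape 5; 645 GB remain.
Put 146 GB in tape 5; 499 GB remain.
Put 97 GB in tape 4; 27 GB remain.

5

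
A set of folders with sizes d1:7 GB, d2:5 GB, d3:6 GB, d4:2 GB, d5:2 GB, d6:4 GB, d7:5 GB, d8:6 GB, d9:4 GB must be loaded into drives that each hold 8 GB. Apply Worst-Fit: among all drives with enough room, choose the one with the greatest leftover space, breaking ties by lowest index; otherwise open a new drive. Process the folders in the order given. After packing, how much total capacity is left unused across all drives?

7

drive 1: place d1 (7 GB), 1 GB left
drive 2: place d2 (5 GB), 3 GB left
drive 3: place d3 (6 GB), 2 GB left
drive 2: place d4 (2 GB), 1 GB left
drive 3: place d5 (2 GB), 0 GB left
drive 4: place d6 (4 GB), 4 GB left
drive 5: place d7 (5 GB), 3 GB left
drive 6: place d8 (6 GB), 2 GB left
drive 4: place d9 (4 GB), 0 GB left
6 drives × 8 GB = 48 GB; used 41 GB; unused 7 GB.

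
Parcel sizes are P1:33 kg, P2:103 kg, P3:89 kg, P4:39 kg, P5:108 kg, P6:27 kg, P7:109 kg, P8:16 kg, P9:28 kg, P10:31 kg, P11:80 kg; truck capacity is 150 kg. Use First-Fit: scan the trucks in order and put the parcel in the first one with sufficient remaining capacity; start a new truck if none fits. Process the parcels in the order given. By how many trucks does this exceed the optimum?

0

First-Fit: [33,103] [89,39,16] [108,27] [109,28] [31,80] → 5 trucks.
Total size 663 kg; any packing needs at least ⌈663/150⌉ = 5 trucks.
So 5 is already optimal.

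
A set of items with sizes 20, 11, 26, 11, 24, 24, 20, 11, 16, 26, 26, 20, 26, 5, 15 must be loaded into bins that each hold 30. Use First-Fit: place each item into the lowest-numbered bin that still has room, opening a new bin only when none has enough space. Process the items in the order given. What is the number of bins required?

20 → bin 1 (remaining 10)
11 → bin 2 (remaining 19)
26 → bin 3 (remaining 4)
11 → bin 2 (remaining 8)
24 → bin 4 (remaining 6)
24 → bin 5 (remaining 6)
20 → bin 6 (remaining 10)
11 → bin 7 (remaining 19)
16 → bin 7 (remaining 3)
26 → bin 8 (remaining 4)
26 → bin 9 (remaining 4)
20 → bin 10 (remaining 10)
26 → bin 11 (remaining 4)
5 → bin 1 (remaining 5)
15 → bin 12 (remaining 15)

12 bins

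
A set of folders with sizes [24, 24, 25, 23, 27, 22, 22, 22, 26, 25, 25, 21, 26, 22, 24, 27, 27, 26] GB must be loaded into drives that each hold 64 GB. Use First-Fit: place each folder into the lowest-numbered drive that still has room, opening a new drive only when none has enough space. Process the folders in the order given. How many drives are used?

drive 1: place 24 GB, 40 GB left
drive 1: place 24 GB, 16 GB left
drive 2: place 25 GB, 39 GB left
drive 2: place 23 GB, 16 GB left
drive 3: place 27 GB, 37 GB left
drive 3: place 22 GB, 15 GB left
drive 4: place 22 GB, 42 GB left
drive 4: place 22 GB, 20 GB left
drive 5: place 26 GB, 38 GB left
drive 5: place 25 GB, 13 GB left
drive 6: place 25 GB, 39 GB left
drive 6: place 21 GB, 18 GB left
drive 7: place 26 GB, 38 GB left
drive 7: place 22 GB, 16 GB left
drive 8: place 24 GB, 40 GB left
drive 8: place 27 GB, 13 GB left
drive 9: place 27 GB, 37 GB left
drive 9: place 26 GB, 11 GB left

9 drives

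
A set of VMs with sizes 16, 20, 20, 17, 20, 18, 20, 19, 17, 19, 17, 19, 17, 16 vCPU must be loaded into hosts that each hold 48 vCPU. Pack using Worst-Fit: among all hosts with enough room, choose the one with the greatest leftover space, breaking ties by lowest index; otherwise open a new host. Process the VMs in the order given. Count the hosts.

7 hosts

16 vCPU → host 1 (remaining 32 vCPU)
20 vCPU → host 1 (remaining 12 vCPU)
20 vCPU → host 2 (remaining 28 vCPU)
17 vCPU → host 2 (remaining 11 vCPU)
20 vCPU → host 3 (remaining 28 vCPU)
18 vCPU → host 3 (remaining 10 vCPU)
20 vCPU → host 4 (remaining 28 vCPU)
19 vCPU → host 4 (remaining 9 vCPU)
17 vCPU → host 5 (remaining 31 vCPU)
19 vCPU → host 5 (remaining 12 vCPU)
17 vCPU → host 6 (remaining 31 vCPU)
19 vCPU → host 6 (remaining 12 vCPU)
17 vCPU → host 7 (remaining 31 vCPU)
16 vCPU → host 7 (remaining 15 vCPU)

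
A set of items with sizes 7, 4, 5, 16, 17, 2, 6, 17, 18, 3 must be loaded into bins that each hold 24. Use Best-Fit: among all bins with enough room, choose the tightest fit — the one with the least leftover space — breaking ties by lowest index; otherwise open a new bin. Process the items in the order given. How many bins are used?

bin 1: place 7, 17 left
bin 1: place 4, 13 left
bin 1: place 5, 8 left
bin 2: place 16, 8 left
bin 3: place 17, 7 left
bin 3: place 2, 5 left
bin 1: place 6, 2 left
bin 4: place 17, 7 left
bin 5: place 18, 6 left
bin 3: place 3, 2 left
Final bins: [7,4,5,6] [16] [17,2,3] [17] [18].

5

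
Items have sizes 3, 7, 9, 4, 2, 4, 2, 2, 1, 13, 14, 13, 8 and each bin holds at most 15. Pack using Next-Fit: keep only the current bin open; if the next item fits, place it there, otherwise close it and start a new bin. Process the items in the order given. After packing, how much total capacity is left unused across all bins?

3 → bin 1 (remaining 12)
7 → bin 1 (remaining 5)
9 → bin 2 (remaining 6)
4 → bin 2 (remaining 2)
2 → bin 2 (remaining 0)
4 → bin 3 (remaining 11)
2 → bin 3 (remaining 9)
2 → bin 3 (remaining 7)
1 → bin 3 (remaining 6)
13 → bin 4 (remaining 2)
14 → bin 5 (remaining 1)
13 → bin 6 (remaining 2)
8 → bin 7 (remaining 7)
7 bins × 15 = 105; used 82; unused 23.

23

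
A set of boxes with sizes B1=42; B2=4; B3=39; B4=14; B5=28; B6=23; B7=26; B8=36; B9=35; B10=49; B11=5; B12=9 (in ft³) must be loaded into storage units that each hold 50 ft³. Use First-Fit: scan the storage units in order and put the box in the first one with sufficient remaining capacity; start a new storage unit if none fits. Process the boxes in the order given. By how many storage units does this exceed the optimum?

0

First-Fit: [42,4] [39,5] [14,28] [23,26] [36,9] [35] [49] → 7 storage units.
Total size 310 ft³; any packing needs at least ⌈310/50⌉ = 7 storage units.
So 7 is already optimal.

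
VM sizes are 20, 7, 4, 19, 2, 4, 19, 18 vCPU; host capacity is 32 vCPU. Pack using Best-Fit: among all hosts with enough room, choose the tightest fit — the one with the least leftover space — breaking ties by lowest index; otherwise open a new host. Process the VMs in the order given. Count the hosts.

4 hosts

20 vCPU → host 1 (remaining 12 vCPU)
7 vCPU → host 1 (remaining 5 vCPU)
4 vCPU → host 1 (remaining 1 vCPU)
19 vCPU → host 2 (remaining 13 vCPU)
2 vCPU → host 2 (remaining 11 vCPU)
4 vCPU → host 2 (remaining 7 vCPU)
19 vCPU → host 3 (remaining 13 vCPU)
18 vCPU → host 4 (remaining 14 vCPU)
Final hosts: [20,7,4] [19,2,4] [19] [18].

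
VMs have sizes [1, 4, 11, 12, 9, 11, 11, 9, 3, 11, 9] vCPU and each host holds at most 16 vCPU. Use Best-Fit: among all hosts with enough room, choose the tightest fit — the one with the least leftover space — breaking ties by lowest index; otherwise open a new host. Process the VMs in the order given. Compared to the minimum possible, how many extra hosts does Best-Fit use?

0

Best-Fit: [1,4,11] [12,3] [9] [11] [11] [9] [11] [9] → 8 hosts.
8 VMs exceed 8 vCPU (half the capacity), and no two of those can share a host, so at least 8 hosts are needed.
So 8 is already optimal.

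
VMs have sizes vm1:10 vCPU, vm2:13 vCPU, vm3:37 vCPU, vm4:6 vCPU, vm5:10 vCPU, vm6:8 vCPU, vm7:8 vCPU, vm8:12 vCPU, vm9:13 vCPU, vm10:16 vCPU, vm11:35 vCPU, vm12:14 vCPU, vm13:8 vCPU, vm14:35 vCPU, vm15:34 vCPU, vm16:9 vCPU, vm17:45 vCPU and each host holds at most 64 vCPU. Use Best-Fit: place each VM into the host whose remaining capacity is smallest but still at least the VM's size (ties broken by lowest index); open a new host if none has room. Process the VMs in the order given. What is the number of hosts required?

vm1 (10 vCPU) → host 1 (remaining 54 vCPU)
vm2 (13 vCPU) → host 1 (remaining 41 vCPU)
vm3 (37 vCPU) → host 1 (remaining 4 vCPU)
vm4 (6 vCPU) → host 2 (remaining 58 vCPU)
vm5 (10 vCPU) → host 2 (remaining 48 vCPU)
vm6 (8 vCPU) → host 2 (remaining 40 vCPU)
vm7 (8 vCPU) → host 2 (remaining 32 vCPU)
vm8 (12 vCPU) → host 2 (remaining 20 vCPU)
vm9 (13 vCPU) → host 2 (remaining 7 vCPU)
vm10 (16 vCPU) → host 3 (remaining 48 vCPU)
vm11 (35 vCPU) → host 3 (remaining 13 vCPU)
vm12 (14 vCPU) → host 4 (remaining 50 vCPU)
vm13 (8 vCPU) → host 3 (remaining 5 vCPU)
vm14 (35 vCPU) → host 4 (remaining 15 vCPU)
vm15 (34 vCPU) → host 5 (remaining 30 vCPU)
vm16 (9 vCPU) → host 4 (remaining 6 vCPU)
vm17 (45 vCPU) → host 6 (remaining 19 vCPU)

6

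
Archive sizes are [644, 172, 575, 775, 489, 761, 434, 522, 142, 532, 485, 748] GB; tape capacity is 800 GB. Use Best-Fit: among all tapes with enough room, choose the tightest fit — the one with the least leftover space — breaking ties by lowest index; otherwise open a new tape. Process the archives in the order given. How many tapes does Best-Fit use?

10

Put 644 GB in tape 1; 156 GB remain.
Put 172 GB in tape 2; 628 GB remain.
Put 575 GB in tape 2; 53 GB remain.
Put 775 GB in tape 3; 25 GB remain.
Put 489 GB in tape 4; 311 GB remain.
Put 761 GB in tape 5; 39 GB remain.
Put 434 GB in tape 6; 366 GB remain.
Put 522 GB in tape 7; 278 GB remain.
Put 142 GB in tape 1; 14 GB remain.
Put 532 GB in tape 8; 268 GB remain.
Put 485 GB in tape 9; 315 GB remain.
Put 748 GB in tape 10; 52 GB remain.
Final tapes: [644,142] [172,575] [775] [489] [761] [434] [522] [532] [485] [748].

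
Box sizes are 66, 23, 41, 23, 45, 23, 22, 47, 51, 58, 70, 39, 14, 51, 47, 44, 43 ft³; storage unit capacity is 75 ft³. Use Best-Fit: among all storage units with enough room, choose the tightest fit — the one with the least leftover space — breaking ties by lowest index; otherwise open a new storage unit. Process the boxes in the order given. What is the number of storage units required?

66 ft³ → storage unit 1 (remaining 9 ft³)
23 ft³ → storage unit 2 (remaining 52 ft³)
41 ft³ → storage unit 2 (remaining 11 ft³)
23 ft³ → storage unit 3 (remaining 52 ft³)
45 ft³ → storage unit 3 (remaining 7 ft³)
23 ft³ → storage unit 4 (remaining 52 ft³)
22 ft³ → storage unit 4 (remaining 30 ft³)
47 ft³ → storage unit 5 (remaining 28 ft³)
51 ft³ → storage unit 6 (remaining 24 ft³)
58 ft³ → storage unit 7 (remaining 17 ft³)
70 ft³ → storage unit 8 (remaining 5 ft³)
39 ft³ → storage unit 9 (remaining 36 ft³)
14 ft³ → storage unit 7 (remaining 3 ft³)
51 ft³ → storage unit 10 (remaining 24 ft³)
47 ft³ → storage unit 11 (remaining 28 ft³)
44 ft³ → storage unit 12 (remaining 31 ft³)
43 ft³ → storage unit 13 (remaining 32 ft³)
Final storage units: [66] [23,41] [23,45] [23,22] [47] [51] [58,14] [70] [39] [51] [47] [44] [43].

13 storage units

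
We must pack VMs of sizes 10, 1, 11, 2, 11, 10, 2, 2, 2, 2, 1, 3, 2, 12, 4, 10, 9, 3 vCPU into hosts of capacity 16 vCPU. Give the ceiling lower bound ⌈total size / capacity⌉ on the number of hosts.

7 hosts

Total size = 10 + 1 + 11 + 2 + 11 + 10 + 2 + 2 + 2 + 2 + 1 + 3 + 2 + 12 + 4 + 10 + 9 + 3 = 97 vCPU.
⌈97 / 16⌉ = 7.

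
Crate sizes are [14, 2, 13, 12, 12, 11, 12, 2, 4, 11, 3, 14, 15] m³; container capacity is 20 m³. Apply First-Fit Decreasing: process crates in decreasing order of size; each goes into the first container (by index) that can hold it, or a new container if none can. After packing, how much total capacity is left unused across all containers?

Sorted descending: 15, 14, 14, 13, 12, 12, 12, 11, 11, 4, 3, 2, 2.
15 m³ → container 1 (remaining 5 m³)
14 m³ → container 2 (remaining 6 m³)
14 m³ → container 3 (remaining 6 m³)
13 m³ → container 4 (remaining 7 m³)
12 m³ → container 5 (remaining 8 m³)
12 m³ → container 6 (remaining 8 m³)
12 m³ → container 7 (remaining 8 m³)
11 m³ → container 8 (remaining 9 m³)
11 m³ → container 9 (remaining 9 m³)
4 m³ → container 1 (remaining 1 m³)
3 m³ → container 2 (remaining 3 m³)
2 m³ → container 2 (remaining 1 m³)
2 m³ → container 3 (remaining 4 m³)
9 containers × 20 m³ = 180 m³; used 125 m³; unused 55 m³.

55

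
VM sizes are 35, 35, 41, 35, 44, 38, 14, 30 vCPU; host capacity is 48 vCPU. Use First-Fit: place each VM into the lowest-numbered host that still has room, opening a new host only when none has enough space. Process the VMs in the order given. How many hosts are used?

7

35 vCPU → host 1 (remaining 13 vCPU)
35 vCPU → host 2 (remaining 13 vCPU)
41 vCPU → host 3 (remaining 7 vCPU)
35 vCPU → host 4 (remaining 13 vCPU)
44 vCPU → host 5 (remaining 4 vCPU)
38 vCPU → host 6 (remaining 10 vCPU)
14 vCPU → host 7 (remaining 34 vCPU)
30 vCPU → host 7 (remaining 4 vCPU)
Final hosts: [35] [35] [41] [35] [44] [38] [14,30].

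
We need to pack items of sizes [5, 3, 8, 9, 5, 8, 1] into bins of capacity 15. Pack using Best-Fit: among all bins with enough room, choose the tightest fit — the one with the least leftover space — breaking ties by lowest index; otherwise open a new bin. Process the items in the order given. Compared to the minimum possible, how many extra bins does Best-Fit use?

1

Best-Fit: [5,3] [8] [9,5,1] [8] → 4 bins.
Total size 39; any packing needs at least ⌈39/15⌉ = 3 bins.
An optimal packing achieves that bound: [9,5,1] [8,5] [8,3] → 3 bins.
Excess: 4 − 3 = 1.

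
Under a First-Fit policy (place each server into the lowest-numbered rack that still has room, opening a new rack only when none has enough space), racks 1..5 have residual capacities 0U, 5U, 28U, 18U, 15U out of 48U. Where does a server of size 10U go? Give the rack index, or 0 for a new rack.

3

Racks with room: rack 3 (28U), rack 4 (18U), rack 5 (15U).
The first with room is rack 3.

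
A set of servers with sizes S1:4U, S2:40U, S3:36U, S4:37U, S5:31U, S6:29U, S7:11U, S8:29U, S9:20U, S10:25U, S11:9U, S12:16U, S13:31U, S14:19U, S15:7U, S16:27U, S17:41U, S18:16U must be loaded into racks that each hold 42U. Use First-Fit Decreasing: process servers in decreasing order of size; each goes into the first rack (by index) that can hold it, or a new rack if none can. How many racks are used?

Sorted descending: 41, 40, 37, 36, 31, 31, 29, 29, 27, 25, 20, 19, 16, 16, 11, 9, 7, 4.
Put 41U in rack 1; 1U remain.
Put 40U in rack 2; 2U remain.
Put 37U in rack 3; 5U remain.
Put 36U in rack 4; 6U remain.
Put 31U in rack 5; 11U remain.
Put 31U in rack 6; 11U remain.
Put 29U in rack 7; 13U remain.
Put 29U in rack 8; 13U remain.
Put 27U in rack 9; 15U remain.
Put 25U in rack 10; 17U remain.
Put 20U in rack 11; 22U remain.
Put 19U in rack 11; 3U remain.
Put 16U in rack 10; 1U remain.
Put 16U in rack 12; 26U remain.
Put 11U in rack 5; 0U remain.
Put 9U in rack 6; 2U remain.
Put 7U in rack 7; 6U remain.
Put 4U in rack 3; 1U remain.

12 racks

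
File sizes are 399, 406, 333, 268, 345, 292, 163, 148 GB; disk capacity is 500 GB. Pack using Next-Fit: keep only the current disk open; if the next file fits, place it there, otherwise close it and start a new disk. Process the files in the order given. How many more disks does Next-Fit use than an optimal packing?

1

Next-Fit: [399] [406] [333] [268] [345] [292,163] [148] → 7 disks.
6 files exceed 250 GB (half the capacity), and no two of those can share a disk, so at least 6 disks are needed.
An optimal packing achieves that bound: [406] [399] [345,148] [333,163] [292] [268] → 6 disks.
Excess: 7 − 6 = 1.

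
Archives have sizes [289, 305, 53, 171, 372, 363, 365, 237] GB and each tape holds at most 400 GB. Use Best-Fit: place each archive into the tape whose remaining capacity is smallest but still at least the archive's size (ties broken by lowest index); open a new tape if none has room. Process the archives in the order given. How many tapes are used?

Put 289 GB in tape 1; 111 GB remain.
Put 305 GB in tape 2; 95 GB remain.
Put 53 GB in tape 2; 42 GB remain.
Put 171 GB in tape 3; 229 GB remain.
Put 372 GB in tape 4; 28 GB remain.
Put 363 GB in tape 5; 37 GB remain.
Put 365 GB in tape 6; 35 GB remain.
Put 237 GB in tape 7; 163 GB remain.
Final tapes: [289] [305,53] [171] [372] [363] [365] [237].

7 tapes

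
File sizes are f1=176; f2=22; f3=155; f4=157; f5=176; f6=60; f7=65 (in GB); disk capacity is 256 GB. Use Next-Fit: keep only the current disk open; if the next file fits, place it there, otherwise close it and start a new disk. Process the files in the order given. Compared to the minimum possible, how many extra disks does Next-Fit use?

1

Next-Fit: [176,22] [155] [157] [176,60] [65] → 5 disks.
Total size 811 GB; any packing needs at least ⌈811/256⌉ = 4 disks.
An optimal packing achieves that bound: [176,65] [176,60] [157,22] [155] → 4 disks.
Excess: 5 − 4 = 1.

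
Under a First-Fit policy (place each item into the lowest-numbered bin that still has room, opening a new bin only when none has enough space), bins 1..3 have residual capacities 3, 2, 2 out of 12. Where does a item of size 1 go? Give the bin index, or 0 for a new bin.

Bins with room: bin 1 (3), bin 2 (2), bin 3 (2).
The first with room is bin 1.

1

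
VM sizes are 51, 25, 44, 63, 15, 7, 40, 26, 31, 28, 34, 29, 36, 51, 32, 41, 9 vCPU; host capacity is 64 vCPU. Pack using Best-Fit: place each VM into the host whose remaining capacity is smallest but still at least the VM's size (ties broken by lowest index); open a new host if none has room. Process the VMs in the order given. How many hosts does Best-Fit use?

11

51 vCPU → host 1 (remaining 13 vCPU)
25 vCPU → host 2 (remaining 39 vCPU)
44 vCPU → host 3 (remaining 20 vCPU)
63 vCPU → host 4 (remaining 1 vCPU)
15 vCPU → host 3 (remaining 5 vCPU)
7 vCPU → host 1 (remaining 6 vCPU)
40 vCPU → host 5 (remaining 24 vCPU)
26 vCPU → host 2 (remaining 13 vCPU)
31 vCPU → host 6 (remaining 33 vCPU)
28 vCPU → host 6 (remaining 5 vCPU)
34 vCPU → host 7 (remaining 30 vCPU)
29 vCPU → host 7 (remaining 1 vCPU)
36 vCPU → host 8 (remaining 28 vCPU)
51 vCPU → host 9 (remaining 13 vCPU)
32 vCPU → host 10 (remaining 32 vCPU)
41 vCPU → host 11 (remaining 23 vCPU)
9 vCPU → host 2 (remaining 4 vCPU)
Final hosts: [51,7] [25,26,9] [44,15] [63] [40] [31,28] [34,29] [36] [51] [32] [41].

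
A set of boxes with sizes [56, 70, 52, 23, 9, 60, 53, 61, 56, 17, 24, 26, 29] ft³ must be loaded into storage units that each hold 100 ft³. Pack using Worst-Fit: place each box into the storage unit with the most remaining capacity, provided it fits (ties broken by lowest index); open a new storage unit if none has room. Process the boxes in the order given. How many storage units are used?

56 ft³ → storage unit 1 (remaining 44 ft³)
70 ft³ → storage unit 2 (remaining 30 ft³)
52 ft³ → storage unit 3 (remaining 48 ft³)
23 ft³ → storage unit 3 (remaining 25 ft³)
9 ft³ → storage unit 1 (remaining 35 ft³)
60 ft³ → storage unit 4 (remaining 40 ft³)
53 ft³ → storage unit 5 (remaining 47 ft³)
61 ft³ → storage unit 6 (remaining 39 ft³)
56 ft³ → storage unit 7 (remaining 44 ft³)
17 ft³ → storage unit 5 (remaining 30 ft³)
24 ft³ → storage unit 7 (remaining 20 ft³)
26 ft³ → storage unit 4 (remaining 14 ft³)
29 ft³ → storage unit 6 (remaining 10 ft³)
Final storage units: [56,9] [70] [52,23] [60,26] [53,17] [61,29] [56,24].

7 storage units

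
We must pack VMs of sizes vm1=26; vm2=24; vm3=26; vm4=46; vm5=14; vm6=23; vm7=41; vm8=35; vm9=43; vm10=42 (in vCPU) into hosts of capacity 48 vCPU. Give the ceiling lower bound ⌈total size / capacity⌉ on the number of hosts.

7 hosts

Total size = 26 + 24 + 26 + 46 + 14 + 23 + 41 + 35 + 43 + 42 = 320 vCPU.
⌈320 / 48⌉ = 7.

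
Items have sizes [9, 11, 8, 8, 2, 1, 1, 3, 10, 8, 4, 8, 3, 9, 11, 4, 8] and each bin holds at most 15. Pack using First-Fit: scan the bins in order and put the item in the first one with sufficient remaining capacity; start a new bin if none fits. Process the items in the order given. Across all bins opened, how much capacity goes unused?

42

bin 1: place 9, 6 left
bin 2: place 11, 4 left
bin 3: place 8, 7 left
bin 4: place 8, 7 left
bin 1: place 2, 4 left
bin 1: place 1, 3 left
bin 1: place 1, 2 left
bin 2: place 3, 1 left
bin 5: place 10, 5 left
bin 6: place 8, 7 left
bin 3: place 4, 3 left
bin 7: place 8, 7 left
bin 3: place 3, 0 left
bin 8: place 9, 6 left
bin 9: place 11, 4 left
bin 4: place 4, 3 left
bin 10: place 8, 7 left
10 bins × 15 = 150; used 108; unused 42.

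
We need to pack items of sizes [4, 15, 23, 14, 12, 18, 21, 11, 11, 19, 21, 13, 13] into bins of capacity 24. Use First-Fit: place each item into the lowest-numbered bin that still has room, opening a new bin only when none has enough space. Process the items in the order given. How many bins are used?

10 bins

bin 1: place 4, 20 left
bin 1: place 15, 5 left
bin 2: place 23, 1 left
bin 3: place 14, 10 left
bin 4: place 12, 12 left
bin 5: place 18, 6 left
bin 6: place 21, 3 left
bin 4: place 11, 1 left
bin 7: place 11, 13 left
bin 8: place 19, 5 left
bin 9: place 21, 3 left
bin 7: place 13, 0 left
bin 10: place 13, 11 left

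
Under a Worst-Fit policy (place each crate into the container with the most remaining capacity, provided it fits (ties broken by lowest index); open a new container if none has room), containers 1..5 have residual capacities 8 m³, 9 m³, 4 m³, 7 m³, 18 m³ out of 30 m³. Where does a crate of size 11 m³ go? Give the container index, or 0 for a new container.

5

Containers with room: container 5 (18 m³).
Most room is container 5 with 18 m³ free.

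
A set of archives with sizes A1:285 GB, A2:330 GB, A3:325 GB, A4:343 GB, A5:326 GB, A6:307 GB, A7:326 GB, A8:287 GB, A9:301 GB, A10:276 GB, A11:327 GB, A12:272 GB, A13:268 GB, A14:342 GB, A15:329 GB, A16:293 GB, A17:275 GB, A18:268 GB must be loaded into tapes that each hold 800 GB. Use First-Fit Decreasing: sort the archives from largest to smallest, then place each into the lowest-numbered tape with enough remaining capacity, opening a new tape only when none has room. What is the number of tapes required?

Sorted descending: 343, 342, 330, 329, 327, 326, 326, 325, 307, 301, 293, 287, 285, 276, 275, 272, 268, 268.
Put 343 GB in tape 1; 457 GB remain.
Put 342 GB in tape 1; 115 GB remain.
Put 330 GB in tape 2; 470 GB remain.
Put 329 GB in tape 2; 141 GB remain.
Put 327 GB in tape 3; 473 GB remain.
Put 326 GB in tape 3; 147 GB remain.
Put 326 GB in tape 4; 474 GB remain.
Put 325 GB in tape 4; 149 GB remain.
Put 307 GB in tape 5; 493 GB remain.
Put 301 GB in tape 5; 192 GB remain.
Put 293 GB in tape 6; 507 GB remain.
Put 287 GB in tape 6; 220 GB remain.
Put 285 GB in tape 7; 515 GB remain.
Put 276 GB in tape 7; 239 GB remain.
Put 275 GB in tape 8; 525 GB remain.
Put 272 GB in tape 8; 253 GB remain.
Put 268 GB in tape 9; 532 GB remain.
Put 268 GB in tape 9; 264 GB remain.
Final tapes: [343,342] [330,329] [327,326] [326,325] [307,301] [293,287] [285,276] [275,272] [268,268].

9 tapes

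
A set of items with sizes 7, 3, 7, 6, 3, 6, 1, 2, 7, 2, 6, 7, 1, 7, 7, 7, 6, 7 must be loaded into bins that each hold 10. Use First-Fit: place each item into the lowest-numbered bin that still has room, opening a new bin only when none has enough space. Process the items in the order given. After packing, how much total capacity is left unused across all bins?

bin 1: place 7, 3 left
bin 1: place 3, 0 left
bin 2: place 7, 3 left
bin 3: place 6, 4 left
bin 2: place 3, 0 left
bin 4: place 6, 4 left
bin 3: place 1, 3 left
bin 3: place 2, 1 left
bin 5: place 7, 3 left
bin 4: place 2, 2 left
bin 6: place 6, 4 left
bin 7: place 7, 3 left
bin 3: place 1, 0 left
bin 8: place 7, 3 left
bin 9: place 7, 3 left
bin 10: place 7, 3 left
bin 11: place 6, 4 left
bin 12: place 7, 3 left
12 bins × 10 = 120; used 92; unused 28.

28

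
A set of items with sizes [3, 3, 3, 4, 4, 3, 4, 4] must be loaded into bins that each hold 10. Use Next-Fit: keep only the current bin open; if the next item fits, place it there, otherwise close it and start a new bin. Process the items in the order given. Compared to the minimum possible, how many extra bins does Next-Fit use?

Next-Fit: [3,3,3] [4,4] [3,4] [4] → 4 bins.
Total size 28; any packing needs at least ⌈28/10⌉ = 3 bins.
An optimal packing achieves that bound: [4,4] [4,3,3] [4,3,3] → 3 bins.
Excess: 4 − 3 = 1.

1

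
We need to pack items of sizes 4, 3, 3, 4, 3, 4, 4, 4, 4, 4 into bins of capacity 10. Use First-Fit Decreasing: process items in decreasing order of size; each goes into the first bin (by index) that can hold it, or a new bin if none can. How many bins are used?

5 bins

Sorted descending: 4, 4, 4, 4, 4, 4, 4, 3, 3, 3.
Put 4 in bin 1; 6 remain.
Put 4 in bin 1; 2 remain.
Put 4 in bin 2; 6 remain.
Put 4 in bin 2; 2 remain.
Put 4 in bin 3; 6 remain.
Put 4 in bin 3; 2 remain.
Put 4 in bin 4; 6 remain.
Put 3 in bin 4; 3 remain.
Put 3 in bin 4; 0 remain.
Put 3 in bin 5; 7 remain.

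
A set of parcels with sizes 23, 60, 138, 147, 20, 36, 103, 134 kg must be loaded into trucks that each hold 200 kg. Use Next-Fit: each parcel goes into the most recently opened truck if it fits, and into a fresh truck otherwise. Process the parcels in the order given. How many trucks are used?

5

truck 1: place 23 kg, 177 kg left
truck 1: place 60 kg, 117 kg left
truck 2: place 138 kg, 62 kg left
truck 3: place 147 kg, 53 kg left
truck 3: place 20 kg, 33 kg left
truck 4: place 36 kg, 164 kg left
truck 4: place 103 kg, 61 kg left
truck 5: place 134 kg, 66 kg left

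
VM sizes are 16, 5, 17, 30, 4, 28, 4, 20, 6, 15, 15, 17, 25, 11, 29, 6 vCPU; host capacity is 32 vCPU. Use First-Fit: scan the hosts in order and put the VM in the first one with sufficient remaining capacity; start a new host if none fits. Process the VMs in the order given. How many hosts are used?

Put 16 vCPU in host 1; 16 vCPU remain.
Put 5 vCPU in host 1; 11 vCPU remain.
Put 17 vCPU in host 2; 15 vCPU remain.
Put 30 vCPU in host 3; 2 vCPU remain.
Put 4 vCPU in host 1; 7 vCPU remain.
Put 28 vCPU in host 4; 4 vCPU remain.
Put 4 vCPU in host 1; 3 vCPU remain.
Put 20 vCPU in host 5; 12 vCPU remain.
Put 6 vCPU in host 2; 9 vCPU remain.
Put 15 vCPU in host 6; 17 vCPU remain.
Put 15 vCPU in host 6; 2 vCPU remain.
Put 17 vCPU in host 7; 15 vCPU remain.
Put 25 vCPU in host 8; 7 vCPU remain.
Put 11 vCPU in host 5; 1 vCPU remain.
Put 29 vCPU in host 9; 3 vCPU remain.
Put 6 vCPU in host 2; 3 vCPU remain.

9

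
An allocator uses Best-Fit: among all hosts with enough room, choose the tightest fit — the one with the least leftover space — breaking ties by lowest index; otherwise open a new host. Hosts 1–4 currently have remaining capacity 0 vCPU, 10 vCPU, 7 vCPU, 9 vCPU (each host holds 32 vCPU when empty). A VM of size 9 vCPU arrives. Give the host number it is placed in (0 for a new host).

Hosts with room: host 2 (10 vCPU), host 4 (9 vCPU).
Tightest fit is host 4 with 9 vCPU free.

4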